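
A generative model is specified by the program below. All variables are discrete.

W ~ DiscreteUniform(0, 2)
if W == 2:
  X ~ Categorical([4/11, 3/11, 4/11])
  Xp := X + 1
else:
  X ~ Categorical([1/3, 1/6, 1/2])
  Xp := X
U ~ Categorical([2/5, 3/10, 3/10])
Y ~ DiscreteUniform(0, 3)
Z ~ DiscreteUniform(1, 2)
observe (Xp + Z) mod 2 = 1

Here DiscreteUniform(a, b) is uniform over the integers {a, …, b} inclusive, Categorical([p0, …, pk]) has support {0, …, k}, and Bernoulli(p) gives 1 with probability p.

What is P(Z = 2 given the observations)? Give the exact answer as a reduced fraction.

P(Z = 2 | obs) = 35/99

Enumerate traces; 108 have nonzero weight after conditioning:
  (W=0, X=0, U=0, Y=0, Z=1) weight 1/180
  (W=0, X=0, U=0, Y=1, Z=1) weight 1/180
  (W=0, X=0, U=0, Y=2, Z=1) weight 1/180
  (W=0, X=0, U=0, Y=3, Z=1) weight 1/180
  (W=0, X=0, U=1, Y=0, Z=1) weight 1/240
  (W=0, X=0, U=1, Y=1, Z=1) weight 1/240
  (W=0, X=0, U=1, Y=2, Z=1) weight 1/240
  (W=0, X=0, U=1, Y=3, Z=1) weight 1/240
  (W=0, X=1, U=0, Y=0, Z=2) weight 1/360
  … 99 more
Group by Z:
  weight(Z=1) = 32/99
  weight(Z=2) = 35/198
Total weight = 32/99 + 35/198 = 1/2
P(Z=1 | obs) = 32/99 / 1/2 = 64/99
P(Z=2 | obs) = 35/198 / 1/2 = 35/99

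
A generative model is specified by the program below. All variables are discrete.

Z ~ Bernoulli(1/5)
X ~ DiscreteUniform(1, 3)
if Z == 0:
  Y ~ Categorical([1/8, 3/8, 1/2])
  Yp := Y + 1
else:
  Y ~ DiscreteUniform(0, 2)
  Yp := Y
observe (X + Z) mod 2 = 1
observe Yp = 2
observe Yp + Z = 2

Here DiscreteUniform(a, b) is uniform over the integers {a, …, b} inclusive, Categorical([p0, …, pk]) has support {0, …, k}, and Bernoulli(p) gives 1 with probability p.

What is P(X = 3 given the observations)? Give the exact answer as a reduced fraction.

P(X = 3 | obs) = 1/2

Enumerate traces; 2 have nonzero weight after conditioning:
  (Z=0, X=1, Y=1) weight 1/10
  (Z=0, X=3, Y=1) weight 1/10
Group by X:
  weight(X=1) = 1/10
  weight(X=3) = 1/10
Total weight = 1/10 + 1/10 = 1/5
P(X=1 | obs) = 1/10 / 1/5 = 1/2
P(X=3 | obs) = 1/10 / 1/5 = 1/2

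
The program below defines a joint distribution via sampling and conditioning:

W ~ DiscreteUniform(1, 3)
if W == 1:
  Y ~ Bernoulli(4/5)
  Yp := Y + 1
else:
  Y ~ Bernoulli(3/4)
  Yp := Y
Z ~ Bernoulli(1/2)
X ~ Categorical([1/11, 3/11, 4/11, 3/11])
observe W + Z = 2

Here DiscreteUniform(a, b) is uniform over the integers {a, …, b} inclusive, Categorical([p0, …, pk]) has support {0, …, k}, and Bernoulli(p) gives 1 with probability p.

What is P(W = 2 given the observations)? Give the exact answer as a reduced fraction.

P(W = 2 | obs) = 1/2

Enumerate traces; 16 have nonzero weight after conditioning:
  (W=1, Y=0, Z=1, X=0) weight 1/330
  (W=1, Y=0, Z=1, X=1) weight 1/110
  (W=1, Y=0, Z=1, X=2) weight 2/165
  (W=1, Y=0, Z=1, X=3) weight 1/110
  (W=1, Y=1, Z=1, X=0) weight 2/165
  (W=1, Y=1, Z=1, X=1) weight 2/55
  (W=1, Y=1, Z=1, X=2) weight 8/165
  (W=1, Y=1, Z=1, X=3) weight 2/55
  (W=2, Y=0, Z=0, X=0) weight 1/264
  … 7 more
Group by W:
  weight(W=1) = 1/6
  weight(W=2) = 1/6
Total weight = 1/6 + 1/6 = 1/3
P(W=1 | obs) = 1/6 / 1/3 = 1/2
P(W=2 | obs) = 1/6 / 1/3 = 1/2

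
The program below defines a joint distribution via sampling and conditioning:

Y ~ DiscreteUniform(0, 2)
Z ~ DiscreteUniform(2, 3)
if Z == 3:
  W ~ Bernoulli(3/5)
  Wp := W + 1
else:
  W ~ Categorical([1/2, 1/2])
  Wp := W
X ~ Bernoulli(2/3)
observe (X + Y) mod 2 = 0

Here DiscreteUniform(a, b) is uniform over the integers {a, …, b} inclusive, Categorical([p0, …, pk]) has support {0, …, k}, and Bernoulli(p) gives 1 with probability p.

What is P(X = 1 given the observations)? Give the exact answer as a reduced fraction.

P(X = 1 | obs) = 1/2

Enumerate traces; 12 have nonzero weight after conditioning:
  (Y=0, Z=2, W=0, X=0) weight 1/36
  (Y=0, Z=2, W=1, X=0) weight 1/36
  (Y=0, Z=3, W=0, X=0) weight 1/45
  (Y=0, Z=3, W=1, X=0) weight 1/30
  (Y=1, Z=2, W=0, X=1) weight 1/18
  (Y=1, Z=2, W=1, X=1) weight 1/18
  (Y=1, Z=3, W=0, X=1) weight 2/45
  (Y=1, Z=3, W=1, X=1) weight 1/15
  … 4 more
Group by X:
  weight(X=0) = 2/9
  weight(X=1) = 2/9
Total weight = 2/9 + 2/9 = 4/9
P(X=0 | obs) = 2/9 / 4/9 = 1/2
P(X=1 | obs) = 2/9 / 4/9 = 1/2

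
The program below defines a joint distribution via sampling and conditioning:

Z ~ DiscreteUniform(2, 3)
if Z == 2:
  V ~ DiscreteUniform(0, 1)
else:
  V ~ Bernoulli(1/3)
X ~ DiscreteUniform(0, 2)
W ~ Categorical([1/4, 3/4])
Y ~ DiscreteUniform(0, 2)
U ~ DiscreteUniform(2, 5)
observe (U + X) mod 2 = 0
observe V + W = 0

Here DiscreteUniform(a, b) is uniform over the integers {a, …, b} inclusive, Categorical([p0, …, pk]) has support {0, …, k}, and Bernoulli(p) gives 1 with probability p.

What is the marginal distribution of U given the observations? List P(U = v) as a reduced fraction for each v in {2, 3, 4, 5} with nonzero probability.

P(U=2) = 1/3, P(U=3) = 1/6, P(U=4) = 1/3, P(U=5) = 1/6

Enumerate traces; 36 have nonzero weight after conditioning:
  (Z=2, V=0, X=0, W=0, Y=0, U=2) weight 1/576
  (Z=2, V=0, X=0, W=0, Y=0, U=4) weight 1/576
  (Z=2, V=0, X=0, W=0, Y=1, U=2) weight 1/576
  (Z=2, V=0, X=0, W=0, Y=1, U=4) weight 1/576
  (Z=2, V=0, X=0, W=0, Y=2, U=2) weight 1/576
  (Z=2, V=0, X=0, W=0, Y=2, U=4) weight 1/576
  (Z=2, V=0, X=1, W=0, Y=0, U=3) weight 1/576
  (Z=2, V=0, X=1, W=0, Y=0, U=5) weight 1/576
  … 28 more
Group by U:
  weight(U=2) = 7/288
  weight(U=3) = 7/576
  weight(U=4) = 7/288
  weight(U=5) = 7/576
Total weight = 7/288 + 7/576 + 7/288 + 7/576 = 7/96
P(U=2 | obs) = 7/288 / 7/96 = 1/3
P(U=3 | obs) = 7/576 / 7/96 = 1/6
P(U=4 | obs) = 7/288 / 7/96 = 1/3
P(U=5 | obs) = 7/576 / 7/96 = 1/6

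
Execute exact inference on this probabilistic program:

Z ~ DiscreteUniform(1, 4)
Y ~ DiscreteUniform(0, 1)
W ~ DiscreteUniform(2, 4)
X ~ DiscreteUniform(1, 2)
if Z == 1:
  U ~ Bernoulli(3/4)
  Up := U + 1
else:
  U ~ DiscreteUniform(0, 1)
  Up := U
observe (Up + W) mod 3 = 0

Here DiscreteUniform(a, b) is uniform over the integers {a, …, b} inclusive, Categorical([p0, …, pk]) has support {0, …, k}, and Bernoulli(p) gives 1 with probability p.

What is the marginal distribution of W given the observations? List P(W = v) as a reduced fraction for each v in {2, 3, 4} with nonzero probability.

Enumerate traces; 32 have nonzero weight after conditioning:
  (Z=1, Y=0, W=2, X=1, U=0) weight 1/192
  (Z=1, Y=0, W=2, X=2, U=0) weight 1/192
  (Z=1, Y=0, W=4, X=1, U=1) weight 1/64
  (Z=1, Y=0, W=4, X=2, U=1) weight 1/64
  (Z=1, Y=1, W=2, X=1, U=0) weight 1/192
  (Z=1, Y=1, W=2, X=2, U=0) weight 1/192
  (Z=1, Y=1, W=4, X=1, U=1) weight 1/64
  (Z=1, Y=1, W=4, X=2, U=1) weight 1/64
  (Z=2, Y=0, W=3, X=1, U=0) weight 1/96
  … 23 more
Group by W:
  weight(W=2) = 7/48
  weight(W=3) = 1/8
  weight(W=4) = 1/16
Total weight = 7/48 + 1/8 + 1/16 = 1/3
P(W=2 | obs) = 7/48 / 1/3 = 7/16
P(W=3 | obs) = 1/8 / 1/3 = 3/8
P(W=4 | obs) = 1/16 / 1/3 = 3/16

P(W=2) = 7/16, P(W=3) = 3/8, P(W=4) = 3/16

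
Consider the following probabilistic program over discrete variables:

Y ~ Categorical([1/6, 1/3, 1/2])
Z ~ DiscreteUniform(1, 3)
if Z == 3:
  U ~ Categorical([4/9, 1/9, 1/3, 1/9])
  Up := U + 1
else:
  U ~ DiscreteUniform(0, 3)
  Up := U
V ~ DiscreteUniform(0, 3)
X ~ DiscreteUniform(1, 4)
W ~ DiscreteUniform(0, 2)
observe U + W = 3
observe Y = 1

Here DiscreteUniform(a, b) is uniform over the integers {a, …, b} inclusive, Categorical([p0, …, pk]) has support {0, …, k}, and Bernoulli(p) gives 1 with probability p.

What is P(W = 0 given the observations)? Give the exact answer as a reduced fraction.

Enumerate traces; 144 have nonzero weight after conditioning:
  (Y=1, Z=1, U=1, V=0, X=1, W=2) weight 1/1728
  (Y=1, Z=1, U=1, V=0, X=2, W=2) weight 1/1728
  (Y=1, Z=1, U=1, V=0, X=3, W=2) weight 1/1728
  (Y=1, Z=1, U=1, V=0, X=4, W=2) weight 1/1728
  (Y=1, Z=1, U=1, V=1, X=1, W=2) weight 1/1728
  (Y=1, Z=1, U=1, V=1, X=2, W=2) weight 1/1728
  (Y=1, Z=1, U=1, V=1, X=3, W=2) weight 1/1728
  (Y=1, Z=1, U=1, V=1, X=4, W=2) weight 1/1728
  (Y=1, Z=1, U=2, V=0, X=1, W=1) weight 1/1728
  (Y=1, Z=1, U=3, V=0, X=1, W=0) weight 1/1728
  … 134 more
Group by W:
  weight(W=0) = 11/486
  weight(W=1) = 5/162
  weight(W=2) = 11/486
Total weight = 11/486 + 5/162 + 11/486 = 37/486
P(W=0 | obs) = 11/486 / 37/486 = 11/37
P(W=1 | obs) = 5/162 / 37/486 = 15/37
P(W=2 | obs) = 11/486 / 37/486 = 11/37

P(W = 0 | obs) = 11/37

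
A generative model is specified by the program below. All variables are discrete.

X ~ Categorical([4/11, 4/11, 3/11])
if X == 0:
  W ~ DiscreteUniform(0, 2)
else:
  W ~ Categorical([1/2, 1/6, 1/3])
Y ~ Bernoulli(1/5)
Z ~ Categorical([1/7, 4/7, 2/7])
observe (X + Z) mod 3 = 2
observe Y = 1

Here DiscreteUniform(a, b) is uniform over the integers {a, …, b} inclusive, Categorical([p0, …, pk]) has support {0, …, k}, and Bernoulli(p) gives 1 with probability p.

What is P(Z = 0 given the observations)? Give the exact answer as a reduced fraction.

Enumerate traces; 9 have nonzero weight after conditioning:
  (X=0, W=0, Y=1, Z=2) weight 8/1155
  (X=0, W=1, Y=1, Z=2) weight 8/1155
  (X=0, W=2, Y=1, Z=2) weight 8/1155
  (X=1, W=0, Y=1, Z=1) weight 8/385
  (X=1, W=1, Y=1, Z=1) weight 8/1155
  (X=1, W=2, Y=1, Z=1) weight 16/1155
  (X=2, W=0, Y=1, Z=0) weight 3/770
  (X=2, W=1, Y=1, Z=0) weight 1/770
  … 1 more
Group by Z:
  weight(Z=0) = 3/385
  weight(Z=1) = 16/385
  weight(Z=2) = 8/385
Total weight = 3/385 + 16/385 + 8/385 = 27/385
P(Z=0 | obs) = 3/385 / 27/385 = 1/9
P(Z=1 | obs) = 16/385 / 27/385 = 16/27
P(Z=2 | obs) = 8/385 / 27/385 = 8/27

P(Z = 0 | obs) = 1/9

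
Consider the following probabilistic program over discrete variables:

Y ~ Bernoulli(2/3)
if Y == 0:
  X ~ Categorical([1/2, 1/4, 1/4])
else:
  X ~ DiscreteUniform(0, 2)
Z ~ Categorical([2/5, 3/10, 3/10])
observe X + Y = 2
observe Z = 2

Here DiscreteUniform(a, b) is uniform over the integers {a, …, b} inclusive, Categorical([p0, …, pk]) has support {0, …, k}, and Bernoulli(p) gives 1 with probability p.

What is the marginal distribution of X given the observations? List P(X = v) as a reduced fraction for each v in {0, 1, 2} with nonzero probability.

Enumerate traces; 2 have nonzero weight after conditioning:
  (Y=0, X=2, Z=2) weight 1/40
  (Y=1, X=1, Z=2) weight 1/15
Group by X:
  weight(X=1) = 1/15
  weight(X=2) = 1/40
Total weight = 1/15 + 1/40 = 11/120
P(X=1 | obs) = 1/15 / 11/120 = 8/11
P(X=2 | obs) = 1/40 / 11/120 = 3/11

P(X=1) = 8/11, P(X=2) = 3/11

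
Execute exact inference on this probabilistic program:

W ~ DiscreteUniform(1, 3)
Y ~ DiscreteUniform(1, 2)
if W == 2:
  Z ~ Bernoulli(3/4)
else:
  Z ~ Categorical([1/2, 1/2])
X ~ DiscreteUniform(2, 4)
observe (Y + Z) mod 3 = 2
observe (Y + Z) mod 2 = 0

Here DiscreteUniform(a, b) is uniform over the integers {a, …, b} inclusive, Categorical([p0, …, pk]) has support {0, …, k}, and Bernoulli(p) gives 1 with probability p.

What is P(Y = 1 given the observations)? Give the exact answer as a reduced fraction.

P(Y = 1 | obs) = 7/12

Enumerate traces; 18 have nonzero weight after conditioning:
  (W=1, Y=1, Z=1, X=2) weight 1/36
  (W=1, Y=1, Z=1, X=3) weight 1/36
  (W=1, Y=1, Z=1, X=4) weight 1/36
  (W=1, Y=2, Z=0, X=2) weight 1/36
  (W=1, Y=2, Z=0, X=3) weight 1/36
  (W=1, Y=2, Z=0, X=4) weight 1/36
  (W=2, Y=1, Z=1, X=2) weight 1/24
  (W=2, Y=1, Z=1, X=3) weight 1/24
  … 10 more
Group by Y:
  weight(Y=1) = 7/24
  weight(Y=2) = 5/24
Total weight = 7/24 + 5/24 = 1/2
P(Y=1 | obs) = 7/24 / 1/2 = 7/12
P(Y=2 | obs) = 5/24 / 1/2 = 5/12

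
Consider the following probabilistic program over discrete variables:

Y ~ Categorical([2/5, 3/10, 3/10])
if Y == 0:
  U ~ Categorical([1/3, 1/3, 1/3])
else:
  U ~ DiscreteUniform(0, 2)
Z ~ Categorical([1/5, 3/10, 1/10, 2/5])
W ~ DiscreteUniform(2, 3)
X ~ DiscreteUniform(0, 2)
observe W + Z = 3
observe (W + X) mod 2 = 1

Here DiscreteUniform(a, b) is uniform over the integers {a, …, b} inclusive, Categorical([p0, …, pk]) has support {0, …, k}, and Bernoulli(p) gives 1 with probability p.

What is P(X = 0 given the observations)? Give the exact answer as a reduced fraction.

P(X = 0 | obs) = 2/7

Enumerate traces; 27 have nonzero weight after conditioning:
  (Y=0, U=0, Z=0, W=3, X=0) weight 1/225
  (Y=0, U=0, Z=0, W=3, X=2) weight 1/225
  (Y=0, U=0, Z=1, W=2, X=1) weight 1/150
  (Y=0, U=1, Z=0, W=3, X=0) weight 1/225
  (Y=0, U=1, Z=0, W=3, X=2) weight 1/225
  (Y=0, U=1, Z=1, W=2, X=1) weight 1/150
  (Y=0, U=2, Z=0, W=3, X=0) weight 1/225
  (Y=0, U=2, Z=0, W=3, X=2) weight 1/225
  … 19 more
Group by X:
  weight(X=0) = 1/30
  weight(X=1) = 1/20
  weight(X=2) = 1/30
Total weight = 1/30 + 1/20 + 1/30 = 7/60
P(X=0 | obs) = 1/30 / 7/60 = 2/7
P(X=1 | obs) = 1/20 / 7/60 = 3/7
P(X=2 | obs) = 1/30 / 7/60 = 2/7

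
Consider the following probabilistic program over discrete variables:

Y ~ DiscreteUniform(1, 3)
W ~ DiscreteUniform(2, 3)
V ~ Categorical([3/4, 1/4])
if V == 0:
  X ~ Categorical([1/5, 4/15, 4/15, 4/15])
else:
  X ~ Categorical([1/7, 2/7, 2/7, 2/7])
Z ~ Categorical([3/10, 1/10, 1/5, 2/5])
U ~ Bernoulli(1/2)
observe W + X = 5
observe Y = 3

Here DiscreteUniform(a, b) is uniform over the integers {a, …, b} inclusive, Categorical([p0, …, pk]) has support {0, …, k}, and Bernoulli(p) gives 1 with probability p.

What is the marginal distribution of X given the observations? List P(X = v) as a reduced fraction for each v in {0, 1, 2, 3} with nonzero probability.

Enumerate traces; 32 have nonzero weight after conditioning:
  (Y=3, W=2, V=0, X=3, Z=0, U=0) weight 1/200
  (Y=3, W=2, V=0, X=3, Z=0, U=1) weight 1/200
  (Y=3, W=2, V=0, X=3, Z=1, U=0) weight 1/600
  (Y=3, W=2, V=0, X=3, Z=1, U=1) weight 1/600
  (Y=3, W=2, V=0, X=3, Z=2, U=0) weight 1/300
  (Y=3, W=2, V=0, X=3, Z=2, U=1) weight 1/300
  (Y=3, W=2, V=0, X=3, Z=3, U=0) weight 1/150
  (Y=3, W=2, V=0, X=3, Z=3, U=1) weight 1/150
  (Y=3, W=3, V=0, X=2, Z=0, U=0) weight 1/200
  … 23 more
Group by X:
  weight(X=2) = 19/420
  weight(X=3) = 19/420
Total weight = 19/420 + 19/420 = 19/210
P(X=2 | obs) = 19/420 / 19/210 = 1/2
P(X=3 | obs) = 19/420 / 19/210 = 1/2

P(X=2) = 1/2, P(X=3) = 1/2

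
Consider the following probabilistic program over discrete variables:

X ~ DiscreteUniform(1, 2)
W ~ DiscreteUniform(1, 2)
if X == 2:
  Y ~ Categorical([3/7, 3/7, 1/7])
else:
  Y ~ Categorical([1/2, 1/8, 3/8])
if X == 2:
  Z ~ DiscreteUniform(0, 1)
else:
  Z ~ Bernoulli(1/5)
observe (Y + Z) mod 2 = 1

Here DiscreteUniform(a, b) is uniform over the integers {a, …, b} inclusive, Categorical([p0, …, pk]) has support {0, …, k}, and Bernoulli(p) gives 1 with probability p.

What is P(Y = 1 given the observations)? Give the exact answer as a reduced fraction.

Enumerate traces; 12 have nonzero weight after conditioning:
  (X=1, W=1, Y=0, Z=1) weight 1/40
  (X=1, W=1, Y=1, Z=0) weight 1/40
  (X=1, W=1, Y=2, Z=1) weight 3/160
  (X=1, W=2, Y=0, Z=1) weight 1/40
  (X=1, W=2, Y=1, Z=0) weight 1/40
  (X=1, W=2, Y=2, Z=1) weight 3/160
  (X=2, W=1, Y=0, Z=1) weight 3/56
  (X=2, W=1, Y=1, Z=0) weight 3/56
  … 4 more
Group by Y:
  weight(Y=0) = 11/70
  weight(Y=1) = 11/70
  weight(Y=2) = 41/560
Total weight = 11/70 + 11/70 + 41/560 = 31/80
P(Y=0 | obs) = 11/70 / 31/80 = 88/217
P(Y=1 | obs) = 11/70 / 31/80 = 88/217
P(Y=2 | obs) = 41/560 / 31/80 = 41/217

P(Y = 1 | obs) = 88/217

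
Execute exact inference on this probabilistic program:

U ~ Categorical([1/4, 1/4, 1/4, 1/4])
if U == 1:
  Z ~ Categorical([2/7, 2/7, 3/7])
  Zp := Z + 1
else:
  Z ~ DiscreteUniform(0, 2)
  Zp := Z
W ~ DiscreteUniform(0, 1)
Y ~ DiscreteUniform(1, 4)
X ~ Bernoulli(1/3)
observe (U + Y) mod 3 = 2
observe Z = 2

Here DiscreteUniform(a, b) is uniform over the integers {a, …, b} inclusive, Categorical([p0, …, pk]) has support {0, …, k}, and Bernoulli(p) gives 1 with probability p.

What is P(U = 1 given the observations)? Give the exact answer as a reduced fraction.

P(U = 1 | obs) = 6/13

Enumerate traces; 20 have nonzero weight after conditioning:
  (U=0, Z=2, W=0, Y=2, X=0) weight 1/144
  (U=0, Z=2, W=0, Y=2, X=1) weight 1/288
  (U=0, Z=2, W=1, Y=2, X=0) weight 1/144
  (U=0, Z=2, W=1, Y=2, X=1) weight 1/288
  (U=1, Z=2, W=0, Y=1, X=0) weight 1/112
  (U=1, Z=2, W=0, Y=1, X=1) weight 1/224
  (U=1, Z=2, W=0, Y=4, X=0) weight 1/112
  (U=1, Z=2, W=0, Y=4, X=1) weight 1/224
  (U=2, Z=2, W=0, Y=3, X=0) weight 1/144
  (U=3, Z=2, W=0, Y=2, X=0) weight 1/144
  … 10 more
Group by U:
  weight(U=0) = 1/48
  weight(U=1) = 3/56
  weight(U=2) = 1/48
  weight(U=3) = 1/48
Total weight = 1/48 + 3/56 + 1/48 + 1/48 = 13/112
P(U=0 | obs) = 1/48 / 13/112 = 7/39
P(U=1 | obs) = 3/56 / 13/112 = 6/13
P(U=2 | obs) = 1/48 / 13/112 = 7/39
P(U=3 | obs) = 1/48 / 13/112 = 7/39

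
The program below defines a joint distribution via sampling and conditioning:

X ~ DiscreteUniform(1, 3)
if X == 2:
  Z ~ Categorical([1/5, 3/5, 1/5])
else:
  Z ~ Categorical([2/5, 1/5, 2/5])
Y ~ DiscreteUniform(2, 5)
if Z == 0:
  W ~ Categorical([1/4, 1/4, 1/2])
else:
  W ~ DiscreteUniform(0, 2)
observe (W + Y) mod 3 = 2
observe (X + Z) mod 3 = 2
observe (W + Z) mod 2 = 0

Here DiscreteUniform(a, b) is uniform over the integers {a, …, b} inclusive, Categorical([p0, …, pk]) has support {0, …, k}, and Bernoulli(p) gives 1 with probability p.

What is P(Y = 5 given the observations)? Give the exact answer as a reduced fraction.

Enumerate traces; 7 have nonzero weight after conditioning:
  (X=1, Z=1, Y=4, W=1) weight 1/180
  (X=2, Z=0, Y=2, W=0) weight 1/240
  (X=2, Z=0, Y=3, W=2) weight 1/120
  (X=2, Z=0, Y=5, W=0) weight 1/240
  (X=3, Z=2, Y=2, W=0) weight 1/90
  (X=3, Z=2, Y=3, W=2) weight 1/90
  (X=3, Z=2, Y=5, W=0) weight 1/90
Group by Y:
  weight(Y=2) = 11/720
  weight(Y=3) = 7/360
  weight(Y=4) = 1/180
  weight(Y=5) = 11/720
Total weight = 11/720 + 7/360 + 1/180 + 11/720 = 1/18
P(Y=2 | obs) = 11/720 / 1/18 = 11/40
P(Y=3 | obs) = 7/360 / 1/18 = 7/20
P(Y=4 | obs) = 1/180 / 1/18 = 1/10
P(Y=5 | obs) = 11/720 / 1/18 = 11/40

P(Y = 5 | obs) = 11/40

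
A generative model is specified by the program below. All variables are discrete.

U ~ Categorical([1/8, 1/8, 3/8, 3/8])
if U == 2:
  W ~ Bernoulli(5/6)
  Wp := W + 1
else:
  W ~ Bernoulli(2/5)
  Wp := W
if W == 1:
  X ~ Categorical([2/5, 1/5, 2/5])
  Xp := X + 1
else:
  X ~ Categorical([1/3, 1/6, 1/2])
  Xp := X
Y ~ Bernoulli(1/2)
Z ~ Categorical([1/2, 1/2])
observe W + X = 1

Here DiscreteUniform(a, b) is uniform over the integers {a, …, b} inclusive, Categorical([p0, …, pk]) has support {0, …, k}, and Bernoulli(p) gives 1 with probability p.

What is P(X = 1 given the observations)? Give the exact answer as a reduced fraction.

P(X = 1 | obs) = 35/143

Enumerate traces; 32 have nonzero weight after conditioning:
  (U=0, W=0, X=1, Y=0, Z=0) weight 1/320
  (U=0, W=0, X=1, Y=0, Z=1) weight 1/320
  (U=0, W=0, X=1, Y=1, Z=0) weight 1/320
  (U=0, W=0, X=1, Y=1, Z=1) weight 1/320
  (U=0, W=1, X=0, Y=0, Z=0) weight 1/200
  (U=0, W=1, X=0, Y=0, Z=1) weight 1/200
  (U=0, W=1, X=0, Y=1, Z=0) weight 1/200
  (U=0, W=1, X=0, Y=1, Z=1) weight 1/200
  … 24 more
Group by X:
  weight(X=0) = 9/40
  weight(X=1) = 7/96
Total weight = 9/40 + 7/96 = 143/480
P(X=0 | obs) = 9/40 / 143/480 = 108/143
P(X=1 | obs) = 7/96 / 143/480 = 35/143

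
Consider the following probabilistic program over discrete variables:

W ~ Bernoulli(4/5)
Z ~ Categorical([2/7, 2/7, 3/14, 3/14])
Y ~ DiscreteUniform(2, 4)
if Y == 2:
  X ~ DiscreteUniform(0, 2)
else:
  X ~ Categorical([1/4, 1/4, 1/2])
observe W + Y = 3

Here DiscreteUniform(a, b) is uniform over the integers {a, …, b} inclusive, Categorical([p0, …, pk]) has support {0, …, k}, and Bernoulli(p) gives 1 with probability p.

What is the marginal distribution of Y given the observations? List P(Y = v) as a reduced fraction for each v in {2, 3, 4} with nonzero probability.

P(Y=2) = 4/5, P(Y=3) = 1/5

Enumerate traces; 24 have nonzero weight after conditioning:
  (W=0, Z=0, Y=3, X=0) weight 1/210
  (W=0, Z=0, Y=3, X=1) weight 1/210
  (W=0, Z=0, Y=3, X=2) weight 1/105
  (W=0, Z=1, Y=3, X=0) weight 1/210
  (W=0, Z=1, Y=3, X=1) weight 1/210
  (W=0, Z=1, Y=3, X=2) weight 1/105
  (W=0, Z=2, Y=3, X=0) weight 1/280
  (W=0, Z=2, Y=3, X=1) weight 1/280
  (W=1, Z=0, Y=2, X=0) weight 8/315
  … 15 more
Group by Y:
  weight(Y=2) = 4/15
  weight(Y=3) = 1/15
Total weight = 4/15 + 1/15 = 1/3
P(Y=2 | obs) = 4/15 / 1/3 = 4/5
P(Y=3 | obs) = 1/15 / 1/3 = 1/5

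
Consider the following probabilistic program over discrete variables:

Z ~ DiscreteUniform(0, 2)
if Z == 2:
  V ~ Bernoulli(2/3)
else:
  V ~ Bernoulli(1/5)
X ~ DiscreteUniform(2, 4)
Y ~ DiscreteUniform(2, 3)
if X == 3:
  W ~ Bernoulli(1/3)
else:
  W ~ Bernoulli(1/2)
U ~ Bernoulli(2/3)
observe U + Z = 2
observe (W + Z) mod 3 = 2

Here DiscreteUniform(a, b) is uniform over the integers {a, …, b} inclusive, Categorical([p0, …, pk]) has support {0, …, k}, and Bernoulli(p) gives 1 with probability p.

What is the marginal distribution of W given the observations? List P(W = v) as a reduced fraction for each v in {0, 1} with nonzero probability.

Enumerate traces; 24 have nonzero weight after conditioning:
  (Z=1, V=0, X=2, Y=2, W=1, U=1) weight 2/135
  (Z=1, V=0, X=2, Y=3, W=1, U=1) weight 2/135
  (Z=1, V=0, X=3, Y=2, W=1, U=1) weight 4/405
  (Z=1, V=0, X=3, Y=3, W=1, U=1) weight 4/405
  (Z=1, V=0, X=4, Y=2, W=1, U=1) weight 2/135
  (Z=1, V=0, X=4, Y=3, W=1, U=1) weight 2/135
  (Z=1, V=1, X=2, Y=2, W=1, U=1) weight 1/270
  (Z=1, V=1, X=2, Y=3, W=1, U=1) weight 1/270
  (Z=2, V=0, X=2, Y=2, W=0, U=0) weight 1/324
  … 15 more
Group by W:
  weight(W=0) = 5/81
  weight(W=1) = 8/81
Total weight = 5/81 + 8/81 = 13/81
P(W=0 | obs) = 5/81 / 13/81 = 5/13
P(W=1 | obs) = 8/81 / 13/81 = 8/13

P(W=0) = 5/13, P(W=1) = 8/13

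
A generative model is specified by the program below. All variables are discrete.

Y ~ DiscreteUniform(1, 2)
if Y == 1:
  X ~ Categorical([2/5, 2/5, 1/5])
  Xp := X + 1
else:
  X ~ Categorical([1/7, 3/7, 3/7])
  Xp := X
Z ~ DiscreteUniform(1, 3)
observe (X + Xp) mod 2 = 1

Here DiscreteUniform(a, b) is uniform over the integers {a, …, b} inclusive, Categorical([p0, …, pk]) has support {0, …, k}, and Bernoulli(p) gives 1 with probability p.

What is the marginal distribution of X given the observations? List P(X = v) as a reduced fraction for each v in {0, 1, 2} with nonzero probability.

P(X=0) = 2/5, P(X=1) = 2/5, P(X=2) = 1/5

Enumerate traces; 9 have nonzero weight after conditioning:
  (Y=1, X=0, Z=1) weight 1/15
  (Y=1, X=0, Z=2) weight 1/15
  (Y=1, X=0, Z=3) weight 1/15
  (Y=1, X=1, Z=1) weight 1/15
  (Y=1, X=1, Z=2) weight 1/15
  (Y=1, X=1, Z=3) weight 1/15
  (Y=1, X=2, Z=1) weight 1/30
  (Y=1, X=2, Z=2) weight 1/30
  … 1 more
Group by X:
  weight(X=0) = 1/5
  weight(X=1) = 1/5
  weight(X=2) = 1/10
Total weight = 1/5 + 1/5 + 1/10 = 1/2
P(X=0 | obs) = 1/5 / 1/2 = 2/5
P(X=1 | obs) = 1/5 / 1/2 = 2/5
P(X=2 | obs) = 1/10 / 1/2 = 1/5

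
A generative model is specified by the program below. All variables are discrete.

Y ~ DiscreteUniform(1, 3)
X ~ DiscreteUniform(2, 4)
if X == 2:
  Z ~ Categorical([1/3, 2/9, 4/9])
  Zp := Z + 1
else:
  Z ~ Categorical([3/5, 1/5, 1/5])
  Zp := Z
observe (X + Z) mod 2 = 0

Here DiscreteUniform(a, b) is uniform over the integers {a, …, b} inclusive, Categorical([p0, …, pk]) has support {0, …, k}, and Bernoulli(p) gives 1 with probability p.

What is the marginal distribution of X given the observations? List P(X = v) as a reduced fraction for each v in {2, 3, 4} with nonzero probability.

P(X=2) = 7/16, P(X=3) = 9/80, P(X=4) = 9/20

Enumerate traces; 15 have nonzero weight after conditioning:
  (Y=1, X=2, Z=0) weight 1/27
  (Y=1, X=2, Z=2) weight 4/81
  (Y=1, X=3, Z=1) weight 1/45
  (Y=1, X=4, Z=0) weight 1/15
  (Y=1, X=4, Z=2) weight 1/45
  (Y=2, X=2, Z=0) weight 1/27
  (Y=2, X=2, Z=2) weight 4/81
  (Y=2, X=3, Z=1) weight 1/45
  … 7 more
Group by X:
  weight(X=2) = 7/27
  weight(X=3) = 1/15
  weight(X=4) = 4/15
Total weight = 7/27 + 1/15 + 4/15 = 16/27
P(X=2 | obs) = 7/27 / 16/27 = 7/16
P(X=3 | obs) = 1/15 / 16/27 = 9/80
P(X=4 | obs) = 4/15 / 16/27 = 9/20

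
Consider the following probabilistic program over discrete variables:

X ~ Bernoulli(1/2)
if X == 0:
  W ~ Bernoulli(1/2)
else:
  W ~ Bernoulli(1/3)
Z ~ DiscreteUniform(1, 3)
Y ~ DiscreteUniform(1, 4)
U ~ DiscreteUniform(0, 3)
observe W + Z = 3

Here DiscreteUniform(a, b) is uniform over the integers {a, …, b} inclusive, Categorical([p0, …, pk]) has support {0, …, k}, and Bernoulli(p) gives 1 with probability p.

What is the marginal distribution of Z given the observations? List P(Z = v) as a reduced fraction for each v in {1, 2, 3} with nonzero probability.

Enumerate traces; 64 have nonzero weight after conditioning:
  (X=0, W=0, Z=3, Y=1, U=0) weight 1/192
  (X=0, W=0, Z=3, Y=1, U=1) weight 1/192
  (X=0, W=0, Z=3, Y=1, U=2) weight 1/192
  (X=0, W=0, Z=3, Y=1, U=3) weight 1/192
  (X=0, W=0, Z=3, Y=2, U=0) weight 1/192
  (X=0, W=0, Z=3, Y=2, U=1) weight 1/192
  (X=0, W=0, Z=3, Y=2, U=2) weight 1/192
  (X=0, W=0, Z=3, Y=2, U=3) weight 1/192
  (X=0, W=1, Z=2, Y=1, U=0) weight 1/192
  … 55 more
Group by Z:
  weight(Z=2) = 5/36
  weight(Z=3) = 7/36
Total weight = 5/36 + 7/36 = 1/3
P(Z=2 | obs) = 5/36 / 1/3 = 5/12
P(Z=3 | obs) = 7/36 / 1/3 = 7/12

P(Z=2) = 5/12, P(Z=3) = 7/12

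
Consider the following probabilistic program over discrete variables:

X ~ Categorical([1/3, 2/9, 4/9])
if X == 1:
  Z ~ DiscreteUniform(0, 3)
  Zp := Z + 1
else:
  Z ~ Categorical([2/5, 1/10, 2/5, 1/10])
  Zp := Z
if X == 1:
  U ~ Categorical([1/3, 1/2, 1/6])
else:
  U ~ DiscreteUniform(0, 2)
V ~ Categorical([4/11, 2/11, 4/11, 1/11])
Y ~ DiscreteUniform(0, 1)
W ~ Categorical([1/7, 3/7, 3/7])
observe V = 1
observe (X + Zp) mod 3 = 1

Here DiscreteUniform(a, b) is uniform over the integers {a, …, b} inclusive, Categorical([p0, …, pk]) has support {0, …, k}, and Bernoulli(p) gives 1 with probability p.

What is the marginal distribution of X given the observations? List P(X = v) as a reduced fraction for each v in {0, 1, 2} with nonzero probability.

Enumerate traces; 54 have nonzero weight after conditioning:
  (X=0, Z=1, U=0, V=1, Y=0, W=0) weight 1/6930
  (X=0, Z=1, U=0, V=1, Y=0, W=1) weight 1/2310
  (X=0, Z=1, U=0, V=1, Y=0, W=2) weight 1/2310
  (X=0, Z=1, U=0, V=1, Y=1, W=0) weight 1/6930
  (X=0, Z=1, U=0, V=1, Y=1, W=1) weight 1/2310
  (X=0, Z=1, U=0, V=1, Y=1, W=2) weight 1/2310
  (X=0, Z=1, U=1, V=1, Y=0, W=0) weight 1/6930
  (X=0, Z=1, U=1, V=1, Y=0, W=1) weight 1/2310
  (X=1, Z=2, U=0, V=1, Y=0, W=0) weight 1/4158
  (X=2, Z=2, U=0, V=1, Y=0, W=0) weight 8/10395
  … 44 more
Group by X:
  weight(X=0) = 1/165
  weight(X=1) = 1/99
  weight(X=2) = 16/495
Total weight = 1/165 + 1/99 + 16/495 = 8/165
P(X=0 | obs) = 1/165 / 8/165 = 1/8
P(X=1 | obs) = 1/99 / 8/165 = 5/24
P(X=2 | obs) = 16/495 / 8/165 = 2/3

P(X=0) = 1/8, P(X=1) = 5/24, P(X=2) = 2/3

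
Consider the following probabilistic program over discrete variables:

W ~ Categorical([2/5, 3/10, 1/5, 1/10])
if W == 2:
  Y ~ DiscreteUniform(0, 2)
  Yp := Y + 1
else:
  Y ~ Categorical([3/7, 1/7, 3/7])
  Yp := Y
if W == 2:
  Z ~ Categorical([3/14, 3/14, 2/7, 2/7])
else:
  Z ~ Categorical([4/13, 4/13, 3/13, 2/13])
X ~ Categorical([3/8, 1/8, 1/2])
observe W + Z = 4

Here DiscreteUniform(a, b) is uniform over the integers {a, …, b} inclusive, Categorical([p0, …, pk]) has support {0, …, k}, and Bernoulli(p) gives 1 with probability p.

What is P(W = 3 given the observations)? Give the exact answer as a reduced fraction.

P(W = 3 | obs) = 14/61

Enumerate traces; 27 have nonzero weight after conditioning:
  (W=1, Y=0, Z=3, X=0) weight 27/3640
  (W=1, Y=0, Z=3, X=1) weight 9/3640
  (W=1, Y=0, Z=3, X=2) weight 9/910
  (W=1, Y=1, Z=3, X=0) weight 9/3640
  (W=1, Y=1, Z=3, X=1) weight 3/3640
  (W=1, Y=1, Z=3, X=2) weight 3/910
  (W=1, Y=2, Z=3, X=0) weight 27/3640
  (W=1, Y=2, Z=3, X=1) weight 9/3640
  (W=2, Y=0, Z=2, X=0) weight 1/140
  (W=3, Y=0, Z=1, X=0) weight 9/1820
  … 17 more
Group by W:
  weight(W=1) = 3/65
  weight(W=2) = 2/35
  weight(W=3) = 2/65
Total weight = 3/65 + 2/35 + 2/65 = 61/455
P(W=1 | obs) = 3/65 / 61/455 = 21/61
P(W=2 | obs) = 2/35 / 61/455 = 26/61
P(W=3 | obs) = 2/65 / 61/455 = 14/61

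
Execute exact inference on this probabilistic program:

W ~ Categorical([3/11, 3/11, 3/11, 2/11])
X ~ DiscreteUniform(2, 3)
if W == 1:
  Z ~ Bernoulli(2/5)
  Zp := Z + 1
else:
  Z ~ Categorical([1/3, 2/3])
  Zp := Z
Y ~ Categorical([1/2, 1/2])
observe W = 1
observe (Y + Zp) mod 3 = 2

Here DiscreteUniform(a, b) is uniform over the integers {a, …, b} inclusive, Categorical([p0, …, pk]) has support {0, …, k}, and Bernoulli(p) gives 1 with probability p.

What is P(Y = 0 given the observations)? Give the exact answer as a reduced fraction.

P(Y = 0 | obs) = 2/5

Enumerate traces; 4 have nonzero weight after conditioning:
  (W=1, X=2, Z=0, Y=1) weight 9/220
  (W=1, X=2, Z=1, Y=0) weight 3/110
  (W=1, X=3, Z=0, Y=1) weight 9/220
  (W=1, X=3, Z=1, Y=0) weight 3/110
Group by Y:
  weight(Y=0) = 3/55
  weight(Y=1) = 9/110
Total weight = 3/55 + 9/110 = 3/22
P(Y=0 | obs) = 3/55 / 3/22 = 2/5
P(Y=1 | obs) = 9/110 / 3/22 = 3/5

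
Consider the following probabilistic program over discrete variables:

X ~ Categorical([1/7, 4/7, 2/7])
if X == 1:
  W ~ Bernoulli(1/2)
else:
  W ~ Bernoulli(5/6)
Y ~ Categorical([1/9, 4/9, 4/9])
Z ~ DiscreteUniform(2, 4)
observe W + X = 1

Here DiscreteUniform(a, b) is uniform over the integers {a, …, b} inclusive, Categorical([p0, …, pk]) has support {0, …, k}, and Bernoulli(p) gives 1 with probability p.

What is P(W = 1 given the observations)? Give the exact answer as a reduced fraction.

P(W = 1 | obs) = 5/17

Enumerate traces; 18 have nonzero weight after conditioning:
  (X=0, W=1, Y=0, Z=2) weight 5/1134
  (X=0, W=1, Y=0, Z=3) weight 5/1134
  (X=0, W=1, Y=0, Z=4) weight 5/1134
  (X=0, W=1, Y=1, Z=2) weight 10/567
  (X=0, W=1, Y=1, Z=3) weight 10/567
  (X=0, W=1, Y=1, Z=4) weight 10/567
  (X=0, W=1, Y=2, Z=2) weight 10/567
  (X=0, W=1, Y=2, Z=3) weight 10/567
  (X=1, W=0, Y=0, Z=2) weight 2/189
  … 9 more
Group by W:
  weight(W=0) = 2/7
  weight(W=1) = 5/42
Total weight = 2/7 + 5/42 = 17/42
P(W=0 | obs) = 2/7 / 17/42 = 12/17
P(W=1 | obs) = 5/42 / 17/42 = 5/17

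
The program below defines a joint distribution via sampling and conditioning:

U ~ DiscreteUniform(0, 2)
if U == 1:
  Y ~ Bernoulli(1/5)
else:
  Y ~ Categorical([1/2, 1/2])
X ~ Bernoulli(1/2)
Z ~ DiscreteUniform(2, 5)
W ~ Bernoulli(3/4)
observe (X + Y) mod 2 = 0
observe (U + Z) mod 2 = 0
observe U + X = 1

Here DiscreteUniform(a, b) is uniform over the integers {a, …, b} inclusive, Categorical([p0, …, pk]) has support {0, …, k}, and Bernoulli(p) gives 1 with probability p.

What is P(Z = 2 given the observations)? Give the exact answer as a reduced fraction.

Enumerate traces; 8 have nonzero weight after conditioning:
  (U=0, Y=1, X=1, Z=2, W=0) weight 1/192
  (U=0, Y=1, X=1, Z=2, W=1) weight 1/64
  (U=0, Y=1, X=1, Z=4, W=0) weight 1/192
  (U=0, Y=1, X=1, Z=4, W=1) weight 1/64
  (U=1, Y=0, X=0, Z=3, W=0) weight 1/120
  (U=1, Y=0, X=0, Z=3, W=1) weight 1/40
  (U=1, Y=0, X=0, Z=5, W=0) weight 1/120
  (U=1, Y=0, X=0, Z=5, W=1) weight 1/40
Group by Z:
  weight(Z=2) = 1/48
  weight(Z=3) = 1/30
  weight(Z=4) = 1/48
  weight(Z=5) = 1/30
Total weight = 1/48 + 1/30 + 1/48 + 1/30 = 13/120
P(Z=2 | obs) = 1/48 / 13/120 = 5/26
P(Z=3 | obs) = 1/30 / 13/120 = 4/13
P(Z=4 | obs) = 1/48 / 13/120 = 5/26
P(Z=5 | obs) = 1/30 / 13/120 = 4/13

P(Z = 2 | obs) = 5/26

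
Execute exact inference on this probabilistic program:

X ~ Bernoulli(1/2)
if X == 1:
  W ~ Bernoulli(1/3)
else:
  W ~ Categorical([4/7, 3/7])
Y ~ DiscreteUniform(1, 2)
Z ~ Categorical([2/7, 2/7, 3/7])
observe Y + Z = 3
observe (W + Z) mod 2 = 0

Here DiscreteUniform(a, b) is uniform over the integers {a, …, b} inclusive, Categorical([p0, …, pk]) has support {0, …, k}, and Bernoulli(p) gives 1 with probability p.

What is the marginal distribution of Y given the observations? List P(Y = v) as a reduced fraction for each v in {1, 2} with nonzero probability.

Enumerate traces; 4 have nonzero weight after conditioning:
  (X=0, W=0, Y=1, Z=2) weight 3/49
  (X=0, W=1, Y=2, Z=1) weight 3/98
  (X=1, W=0, Y=1, Z=2) weight 1/14
  (X=1, W=1, Y=2, Z=1) weight 1/42
Group by Y:
  weight(Y=1) = 13/98
  weight(Y=2) = 8/147
Total weight = 13/98 + 8/147 = 55/294
P(Y=1 | obs) = 13/98 / 55/294 = 39/55
P(Y=2 | obs) = 8/147 / 55/294 = 16/55

P(Y=1) = 39/55, P(Y=2) = 16/55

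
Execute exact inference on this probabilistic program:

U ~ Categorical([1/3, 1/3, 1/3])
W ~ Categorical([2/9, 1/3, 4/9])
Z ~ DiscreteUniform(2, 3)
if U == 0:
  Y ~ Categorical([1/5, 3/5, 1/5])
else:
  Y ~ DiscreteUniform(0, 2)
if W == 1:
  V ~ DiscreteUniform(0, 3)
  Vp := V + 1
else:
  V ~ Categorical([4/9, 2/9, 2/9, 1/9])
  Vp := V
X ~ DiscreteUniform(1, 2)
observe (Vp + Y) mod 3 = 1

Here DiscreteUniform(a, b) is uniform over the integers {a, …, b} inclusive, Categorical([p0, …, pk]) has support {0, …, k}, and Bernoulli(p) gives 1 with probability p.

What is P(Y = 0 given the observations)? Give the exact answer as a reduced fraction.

Enumerate traces; 144 have nonzero weight after conditioning:
  (U=0, W=0, Z=2, Y=0, V=1, X=1) weight 1/1215
  (U=0, W=0, Z=2, Y=0, V=1, X=2) weight 1/1215
  (U=0, W=0, Z=2, Y=1, V=0, X=1) weight 2/405
  (U=0, W=0, Z=2, Y=1, V=0, X=2) weight 2/405
  (U=0, W=0, Z=2, Y=1, V=3, X=1) weight 1/810
  (U=0, W=0, Z=2, Y=1, V=3, X=2) weight 1/810
  (U=0, W=0, Z=2, Y=2, V=2, X=1) weight 1/1215
  (U=0, W=0, Z=2, Y=2, V=2, X=2) weight 1/1215
  … 136 more
Group by Y:
  weight(Y=0) = 221/2430
  weight(Y=1) = 931/4860
  weight(Y=2) = 65/972
Total weight = 221/2430 + 931/4860 + 65/972 = 283/810
P(Y=0 | obs) = 221/2430 / 283/810 = 221/849
P(Y=1 | obs) = 931/4860 / 283/810 = 931/1698
P(Y=2 | obs) = 65/972 / 283/810 = 325/1698

P(Y = 0 | obs) = 221/849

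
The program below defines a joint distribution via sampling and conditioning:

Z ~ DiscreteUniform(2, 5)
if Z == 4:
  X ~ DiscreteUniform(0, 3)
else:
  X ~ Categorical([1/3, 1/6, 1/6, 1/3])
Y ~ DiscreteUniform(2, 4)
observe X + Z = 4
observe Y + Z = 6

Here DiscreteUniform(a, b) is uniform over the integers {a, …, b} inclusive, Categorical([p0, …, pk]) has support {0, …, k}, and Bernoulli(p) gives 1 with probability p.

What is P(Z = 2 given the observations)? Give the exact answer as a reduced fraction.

P(Z = 2 | obs) = 2/7

Enumerate traces; 3 have nonzero weight after conditioning:
  (Z=2, X=2, Y=4) weight 1/72
  (Z=3, X=1, Y=3) weight 1/72
  (Z=4, X=0, Y=2) weight 1/48
Group by Z:
  weight(Z=2) = 1/72
  weight(Z=3) = 1/72
  weight(Z=4) = 1/48
Total weight = 1/72 + 1/72 + 1/48 = 7/144
P(Z=2 | obs) = 1/72 / 7/144 = 2/7
P(Z=3 | obs) = 1/72 / 7/144 = 2/7
P(Z=4 | obs) = 1/48 / 7/144 = 3/7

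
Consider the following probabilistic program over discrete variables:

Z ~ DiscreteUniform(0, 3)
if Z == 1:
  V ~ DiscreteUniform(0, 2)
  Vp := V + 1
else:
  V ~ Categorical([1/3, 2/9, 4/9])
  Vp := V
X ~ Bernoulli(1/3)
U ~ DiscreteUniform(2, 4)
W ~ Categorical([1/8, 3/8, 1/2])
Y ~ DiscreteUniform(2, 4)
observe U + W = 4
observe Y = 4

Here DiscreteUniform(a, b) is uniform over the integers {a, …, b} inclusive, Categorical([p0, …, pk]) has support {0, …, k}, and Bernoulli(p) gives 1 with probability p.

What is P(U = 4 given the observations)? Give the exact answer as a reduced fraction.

Enumerate traces; 72 have nonzero weight after conditioning:
  (Z=0, V=0, X=0, U=2, W=2, Y=4) weight 1/324
  (Z=0, V=0, X=0, U=3, W=1, Y=4) weight 1/432
  (Z=0, V=0, X=0, U=4, W=0, Y=4) weight 1/1296
  (Z=0, V=0, X=1, U=2, W=2, Y=4) weight 1/648
  (Z=0, V=0, X=1, U=3, W=1, Y=4) weight 1/864
  (Z=0, V=0, X=1, U=4, W=0, Y=4) weight 1/2592
  (Z=0, V=1, X=0, U=2, W=2, Y=4) weight 1/486
  (Z=0, V=1, X=0, U=3, W=1, Y=4) weight 1/648
  … 64 more
Group by U:
  weight(U=2) = 1/18
  weight(U=3) = 1/24
  weight(U=4) = 1/72
Total weight = 1/18 + 1/24 + 1/72 = 1/9
P(U=2 | obs) = 1/18 / 1/9 = 1/2
P(U=3 | obs) = 1/24 / 1/9 = 3/8
P(U=4 | obs) = 1/72 / 1/9 = 1/8

P(U = 4 | obs) = 1/8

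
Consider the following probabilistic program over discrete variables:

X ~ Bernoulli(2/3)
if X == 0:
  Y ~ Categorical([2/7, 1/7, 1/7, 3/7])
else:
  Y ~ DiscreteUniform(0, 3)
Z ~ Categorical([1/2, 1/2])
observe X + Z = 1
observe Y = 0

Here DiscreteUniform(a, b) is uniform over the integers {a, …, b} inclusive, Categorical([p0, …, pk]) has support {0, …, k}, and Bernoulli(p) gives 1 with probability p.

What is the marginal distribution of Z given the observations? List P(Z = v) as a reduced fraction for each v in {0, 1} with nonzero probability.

P(Z=0) = 7/11, P(Z=1) = 4/11

Enumerate traces; 2 have nonzero weight after conditioning:
  (X=0, Y=0, Z=1) weight 1/21
  (X=1, Y=0, Z=0) weight 1/12
Group by Z:
  weight(Z=0) = 1/12
  weight(Z=1) = 1/21
Total weight = 1/12 + 1/21 = 11/84
P(Z=0 | obs) = 1/12 / 11/84 = 7/11
P(Z=1 | obs) = 1/21 / 11/84 = 4/11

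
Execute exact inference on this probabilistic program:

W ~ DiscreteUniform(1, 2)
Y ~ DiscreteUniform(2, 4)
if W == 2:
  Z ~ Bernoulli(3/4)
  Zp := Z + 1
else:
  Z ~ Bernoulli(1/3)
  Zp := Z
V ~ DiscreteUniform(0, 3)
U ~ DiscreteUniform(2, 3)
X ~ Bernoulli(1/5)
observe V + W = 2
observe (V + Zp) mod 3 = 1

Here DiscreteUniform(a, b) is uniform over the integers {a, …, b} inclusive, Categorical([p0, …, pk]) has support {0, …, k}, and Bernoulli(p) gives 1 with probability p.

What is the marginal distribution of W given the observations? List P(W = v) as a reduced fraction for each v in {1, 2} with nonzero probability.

P(W=1) = 8/11, P(W=2) = 3/11

Enumerate traces; 24 have nonzero weight after conditioning:
  (W=1, Y=2, Z=0, V=1, U=2, X=0) weight 1/90
  (W=1, Y=2, Z=0, V=1, U=2, X=1) weight 1/360
  (W=1, Y=2, Z=0, V=1, U=3, X=0) weight 1/90
  (W=1, Y=2, Z=0, V=1, U=3, X=1) weight 1/360
  (W=1, Y=3, Z=0, V=1, U=2, X=0) weight 1/90
  (W=1, Y=3, Z=0, V=1, U=2, X=1) weight 1/360
  (W=1, Y=3, Z=0, V=1, U=3, X=0) weight 1/90
  (W=1, Y=3, Z=0, V=1, U=3, X=1) weight 1/360
  (W=2, Y=2, Z=0, V=0, U=2, X=0) weight 1/240
  … 15 more
Group by W:
  weight(W=1) = 1/12
  weight(W=2) = 1/32
Total weight = 1/12 + 1/32 = 11/96
P(W=1 | obs) = 1/12 / 11/96 = 8/11
P(W=2 | obs) = 1/32 / 11/96 = 3/11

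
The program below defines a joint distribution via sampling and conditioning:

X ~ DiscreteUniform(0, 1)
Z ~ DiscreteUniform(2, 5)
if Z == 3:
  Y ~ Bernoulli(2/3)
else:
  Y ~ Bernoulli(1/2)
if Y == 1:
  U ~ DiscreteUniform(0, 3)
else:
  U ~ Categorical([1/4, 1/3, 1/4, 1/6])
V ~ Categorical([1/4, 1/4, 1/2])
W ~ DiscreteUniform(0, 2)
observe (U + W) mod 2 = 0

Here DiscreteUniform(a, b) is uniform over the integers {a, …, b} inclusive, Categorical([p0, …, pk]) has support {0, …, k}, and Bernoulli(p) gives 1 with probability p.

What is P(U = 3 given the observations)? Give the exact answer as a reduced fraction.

Enumerate traces; 288 have nonzero weight after conditioning:
  (X=0, Z=2, Y=0, U=0, V=0, W=0) weight 1/768
  (X=0, Z=2, Y=0, U=0, V=0, W=2) weight 1/768
  (X=0, Z=2, Y=0, U=0, V=1, W=0) weight 1/768
  (X=0, Z=2, Y=0, U=0, V=1, W=2) weight 1/768
  (X=0, Z=2, Y=0, U=0, V=2, W=0) weight 1/384
  (X=0, Z=2, Y=0, U=0, V=2, W=2) weight 1/384
  (X=0, Z=2, Y=0, U=1, V=0, W=1) weight 1/576
  (X=0, Z=2, Y=0, U=1, V=1, W=1) weight 1/576
  (X=0, Z=2, Y=0, U=2, V=0, W=0) weight 1/768
  (X=0, Z=2, Y=0, U=3, V=0, W=1) weight 1/1152
  … 278 more
Group by U:
  weight(U=0) = 1/6
  weight(U=1) = 83/864
  weight(U=2) = 1/6
  weight(U=3) = 61/864
Total weight = 1/6 + 83/864 + 1/6 + 61/864 = 1/2
P(U=0 | obs) = 1/6 / 1/2 = 1/3
P(U=1 | obs) = 83/864 / 1/2 = 83/432
P(U=2 | obs) = 1/6 / 1/2 = 1/3
P(U=3 | obs) = 61/864 / 1/2 = 61/432

P(U = 3 | obs) = 61/432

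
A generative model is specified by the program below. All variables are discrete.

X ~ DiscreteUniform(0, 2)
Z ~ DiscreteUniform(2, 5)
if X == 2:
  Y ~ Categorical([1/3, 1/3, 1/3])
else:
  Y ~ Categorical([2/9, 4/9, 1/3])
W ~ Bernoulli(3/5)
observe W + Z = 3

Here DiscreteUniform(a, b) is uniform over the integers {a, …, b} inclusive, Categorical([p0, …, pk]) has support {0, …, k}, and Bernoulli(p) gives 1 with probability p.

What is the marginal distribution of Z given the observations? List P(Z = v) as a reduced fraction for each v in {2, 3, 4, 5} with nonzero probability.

P(Z=2) = 3/5, P(Z=3) = 2/5

Enumerate traces; 18 have nonzero weight after conditioning:
  (X=0, Z=2, Y=0, W=1) weight 1/90
  (X=0, Z=2, Y=1, W=1) weight 1/45
  (X=0, Z=2, Y=2, W=1) weight 1/60
  (X=0, Z=3, Y=0, W=0) weight 1/135
  (X=0, Z=3, Y=1, W=0) weight 2/135
  (X=0, Z=3, Y=2, W=0) weight 1/90
  (X=1, Z=2, Y=0, W=1) weight 1/90
  (X=1, Z=2, Y=1, W=1) weight 1/45
  … 10 more
Group by Z:
  weight(Z=2) = 3/20
  weight(Z=3) = 1/10
Total weight = 3/20 + 1/10 = 1/4
P(Z=2 | obs) = 3/20 / 1/4 = 3/5
P(Z=3 | obs) = 1/10 / 1/4 = 2/5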